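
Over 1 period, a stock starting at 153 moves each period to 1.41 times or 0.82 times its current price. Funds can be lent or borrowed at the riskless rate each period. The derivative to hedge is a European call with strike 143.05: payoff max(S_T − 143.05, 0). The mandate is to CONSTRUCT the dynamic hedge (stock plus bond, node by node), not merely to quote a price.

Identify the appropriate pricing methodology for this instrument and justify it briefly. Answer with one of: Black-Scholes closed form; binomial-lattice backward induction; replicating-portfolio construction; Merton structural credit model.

Key observation: the deliverable is the dynamic trading strategy on the 1-step tree (spot 153, moves 1.41 and 0.82), so the valuation must go through the node-by-node replicating-portfolio solve.

framework: replicating-portfolio construction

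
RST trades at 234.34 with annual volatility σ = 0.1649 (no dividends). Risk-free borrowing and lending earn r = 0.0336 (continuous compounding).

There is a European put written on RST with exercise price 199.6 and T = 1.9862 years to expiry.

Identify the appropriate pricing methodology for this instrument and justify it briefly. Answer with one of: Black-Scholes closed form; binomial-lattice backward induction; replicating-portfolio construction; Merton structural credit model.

framework: Black-Scholes closed form

Key observation: everything needed for the exact continuous-time valuation of the European put on RST (strike 199.6) is given, and no feature rules the closed form out.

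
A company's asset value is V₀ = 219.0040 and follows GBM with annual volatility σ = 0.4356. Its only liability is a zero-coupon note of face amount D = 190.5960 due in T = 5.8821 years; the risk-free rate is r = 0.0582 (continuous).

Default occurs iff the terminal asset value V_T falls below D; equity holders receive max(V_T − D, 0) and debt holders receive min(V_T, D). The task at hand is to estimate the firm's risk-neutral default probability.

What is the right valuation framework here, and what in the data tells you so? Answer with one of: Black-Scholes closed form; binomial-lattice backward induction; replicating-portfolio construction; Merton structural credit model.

Key observation: a levered firm with one bullet debt due at 5.8821 years is the canonical structural-credit setup: equity is a call on the firm's assets struck at the face value.

framework: Merton structural credit model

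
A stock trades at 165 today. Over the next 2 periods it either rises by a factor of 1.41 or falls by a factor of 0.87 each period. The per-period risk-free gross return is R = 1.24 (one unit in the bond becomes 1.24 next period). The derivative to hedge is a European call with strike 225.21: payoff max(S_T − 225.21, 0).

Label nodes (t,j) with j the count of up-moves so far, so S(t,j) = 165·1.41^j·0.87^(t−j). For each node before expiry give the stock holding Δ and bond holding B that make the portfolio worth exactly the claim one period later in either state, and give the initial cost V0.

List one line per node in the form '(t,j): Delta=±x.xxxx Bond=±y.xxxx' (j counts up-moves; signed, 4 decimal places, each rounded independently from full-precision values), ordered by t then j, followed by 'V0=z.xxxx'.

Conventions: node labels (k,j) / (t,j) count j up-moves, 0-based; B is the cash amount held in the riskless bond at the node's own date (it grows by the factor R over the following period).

Risk-neutral probability p* = (R−d)/(u−d) = (1.24−0.87)/(1.41−0.87) = 0.6852.
Payoffs at expiry: V(2,0)=0.0000, V(2,1)=0.0000, V(2,2)=102.8265
  t=1,j=0: stock 143.5500 → up 202.4055 (V=0.0000), down 124.8885 (V=0.0000). Price 0.0000; hedge Δ=0.0000, bond B=0.0000.
  t=1,j=1: stock 232.6500 → up 328.0365 (V=102.8265), down 202.4055 (V=0.0000). Price 56.8187; hedge Δ=0.8185, bond B=-133.6007.
  t=0,j=0: stock 165.0000 → up 232.6500 (V=56.8187), down 143.5500 (V=0.0000). Price 31.3962; hedge Δ=0.6377, bond B=-73.8236.
As a check, the time-0 holding Δ(0,0)·S0 + B(0,0) comes to 31.3962 — exactly V0.

(0,0): Delta=0.6377 Bond=-73.8236
(1,0): Delta=0.0000 Bond=0.0000
(1,1): Delta=0.8185 Bond=-133.6007
V0=31.3962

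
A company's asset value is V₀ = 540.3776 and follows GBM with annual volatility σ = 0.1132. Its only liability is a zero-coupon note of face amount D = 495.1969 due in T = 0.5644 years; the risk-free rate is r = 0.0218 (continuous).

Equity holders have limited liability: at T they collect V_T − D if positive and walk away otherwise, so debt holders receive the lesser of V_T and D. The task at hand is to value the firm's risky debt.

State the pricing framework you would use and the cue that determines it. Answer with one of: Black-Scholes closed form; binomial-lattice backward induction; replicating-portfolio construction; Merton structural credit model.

Key observation: the question is about default risk generated by asset-value dynamics against a debt face of 495.1969 — the structural framework prices exactly that.

framework: Merton structural credit model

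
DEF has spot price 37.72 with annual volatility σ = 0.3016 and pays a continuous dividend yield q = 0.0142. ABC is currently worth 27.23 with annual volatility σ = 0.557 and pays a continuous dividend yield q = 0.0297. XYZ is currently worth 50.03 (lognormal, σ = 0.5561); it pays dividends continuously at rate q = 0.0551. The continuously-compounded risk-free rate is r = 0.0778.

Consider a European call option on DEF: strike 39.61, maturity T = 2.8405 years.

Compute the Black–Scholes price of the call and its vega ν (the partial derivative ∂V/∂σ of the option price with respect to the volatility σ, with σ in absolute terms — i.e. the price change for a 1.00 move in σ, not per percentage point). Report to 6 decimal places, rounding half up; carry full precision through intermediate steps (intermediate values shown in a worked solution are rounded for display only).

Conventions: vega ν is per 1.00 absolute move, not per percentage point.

price = 9.278592
ν = 21.351658

σ√T = 0.3016·√2.8405 = 0.508310
d₁ = (ln(S/K) + (r−q+σ²/2)T) / (σ√T) = (ln(37.72/39.61) + (0.0778−0.0142+0.3016²/2)·2.8405) / 0.508310 = (-0.048891 + 0.309845) / 0.508310 = 0.513376
d₂ = d₁ − σ√T = 0.513376 − 0.508310 = 0.005066
e^{−rT} = 0.801724
e^{−qT} = 0.960468
N(d₁) = 0.696156,  N(d₂) = 0.502021
Call price V = S·e^{−qT}·N(d₁) − K·e^{−rT}·N(d₂) = 25.220916 − 15.942323 = 9.278592
φ(d₁) = (1/√(2π))·e^{−d₁²/2} = 0.349687
ν = S·e^{−qT}·φ(d₁)·√T = 21.351658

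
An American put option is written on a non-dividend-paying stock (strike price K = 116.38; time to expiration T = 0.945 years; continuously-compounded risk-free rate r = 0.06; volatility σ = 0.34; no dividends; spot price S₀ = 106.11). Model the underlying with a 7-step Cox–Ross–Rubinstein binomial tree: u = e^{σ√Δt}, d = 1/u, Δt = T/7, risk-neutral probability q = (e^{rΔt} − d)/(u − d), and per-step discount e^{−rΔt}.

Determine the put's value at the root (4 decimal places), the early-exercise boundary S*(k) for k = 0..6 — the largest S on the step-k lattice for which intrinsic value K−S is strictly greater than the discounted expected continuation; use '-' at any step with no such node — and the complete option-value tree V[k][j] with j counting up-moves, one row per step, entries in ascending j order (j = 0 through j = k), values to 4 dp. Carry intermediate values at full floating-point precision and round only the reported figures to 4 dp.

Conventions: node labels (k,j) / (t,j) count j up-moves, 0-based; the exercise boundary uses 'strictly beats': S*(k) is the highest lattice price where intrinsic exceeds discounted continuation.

price = 17.2236
boundary = - - 82.6511 72.9449 82.6511 93.6489 82.6511
tree:
17.2236
24.5558 10.2082
33.7289 15.8278 4.7828
43.4351 23.6525 8.2997 1.3614
52.0015 33.7289 14.0112 2.7520 0.0000
59.5618 43.4351 22.7311 5.5630 0.0000 0.0000
66.2343 52.0015 33.7289 11.2451 0.0000 0.0000 0.0000
72.1232 59.5618 43.4351 22.7311 0.0000 0.0000 0.0000 0.0000

Δt=0.13500, u=1.13306, d=0.88256, q=0.50128, disc=e^(-rΔt)=0.99193
k=7 terminal: V=max(K-S,0) → 72.1232 59.5618 43.4351 22.7311 0.0000 0.0000 0.0000 0.0000
k=6: j=0 S=50.1457 intr=66.2343 cont=65.2954 V=66.2343[EX]; j=1 S=64.3785 intr=52.0015 cont=51.0626 V=52.0015[EX]; j=2 S=82.6511 intr=33.7289 cont=32.7900 V=33.7289[EX]; j=3 S=106.1100 intr=10.2700 cont=11.2451 V=11.2451[hold]; j=4 S=136.2272 intr=0.0000 cont=0.0000 V=0.0000[hold]; j=5 S=174.8926 intr=0.0000 cont=0.0000 V=0.0000[hold]; j=6 S=224.5324 intr=0.0000 cont=0.0000 V=0.0000[hold]  S*(6)=82.6511
k=5: j=0 S=56.8182 intr=59.5618 cont=58.6229 V=59.5618[EX]; j=1 S=72.9449 intr=43.4351 cont=42.4962 V=43.4351[EX]; j=2 S=93.6489 intr=22.7311 cont=22.2771 V=22.7311[EX]; j=3 S=120.2292 intr=0.0000 cont=5.5630 V=5.5630[hold]; j=4 S=154.3539 intr=0.0000 cont=0.0000 V=0.0000[hold]; j=5 S=198.1642 intr=0.0000 cont=0.0000 V=0.0000[hold]  S*(5)=93.6489
k=4: j=0 S=64.3785 intr=52.0015 cont=51.0626 V=52.0015[EX]; j=1 S=82.6511 intr=33.7289 cont=32.7900 V=33.7289[EX]; j=2 S=106.1100 intr=10.2700 cont=14.0112 V=14.0112[hold]; j=3 S=136.2272 intr=0.0000 cont=2.7520 V=2.7520[hold]; j=4 S=174.8926 intr=0.0000 cont=0.0000 V=0.0000[hold]  S*(4)=82.6511
k=3: j=0 S=72.9449 intr=43.4351 cont=42.4962 V=43.4351[EX]; j=1 S=93.6489 intr=22.7311 cont=23.6525 V=23.6525[hold]; j=2 S=120.2292 intr=0.0000 cont=8.2997 V=8.2997[hold]; j=3 S=154.3539 intr=0.0000 cont=1.3614 V=1.3614[hold]  S*(3)=72.9449
k=2: j=0 S=82.6511 intr=33.7289 cont=33.2481 V=33.7289[EX]; j=1 S=106.1100 intr=10.2700 cont=15.8278 V=15.8278[hold]; j=2 S=136.2272 intr=0.0000 cont=4.7828 V=4.7828[hold]  S*(2)=82.6511
k=1: j=0 S=93.6489 intr=22.7311 cont=24.5558 V=24.5558[hold]; j=1 S=120.2292 intr=0.0000 cont=10.2082 V=10.2082[hold]  S*(1)=-
k=0: j=0 S=106.1100 intr=10.2700 cont=17.2236 V=17.2236[hold]  S*(0)=-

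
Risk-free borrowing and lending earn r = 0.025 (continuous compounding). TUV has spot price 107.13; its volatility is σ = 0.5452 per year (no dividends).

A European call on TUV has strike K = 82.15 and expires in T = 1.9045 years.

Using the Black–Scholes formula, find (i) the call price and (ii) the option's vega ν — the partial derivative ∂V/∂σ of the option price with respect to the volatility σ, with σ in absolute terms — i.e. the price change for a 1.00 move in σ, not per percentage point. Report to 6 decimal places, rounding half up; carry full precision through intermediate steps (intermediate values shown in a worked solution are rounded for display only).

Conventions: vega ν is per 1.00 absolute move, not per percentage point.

price = 43.782438
ν = 43.090714

σ√T = 0.5452·√1.9045 = 0.752396
d₁ = (ln(S/K) + (r+σ²/2)T) / (σ√T) = (ln(107.13/82.15) + (0.025+0.5452²/2)·1.9045) / 0.752396 = (0.265496 + 0.330662) / 0.752396 = 0.792347
d₂ = d₁ − σ√T = 0.792347 − 0.752396 = 0.039951
e^{−rT} = 0.953503
N(d₁) = 0.785921,  N(d₂) = 0.515934
Call price V = S·N(d₁) − K·e^{−rT}·N(d₂) = 84.195691 − 40.413254 = 43.782438
φ(d₁) = (1/√(2π))·e^{−d₁²/2} = 0.291462
ν = S·φ(d₁)·√T = 43.090714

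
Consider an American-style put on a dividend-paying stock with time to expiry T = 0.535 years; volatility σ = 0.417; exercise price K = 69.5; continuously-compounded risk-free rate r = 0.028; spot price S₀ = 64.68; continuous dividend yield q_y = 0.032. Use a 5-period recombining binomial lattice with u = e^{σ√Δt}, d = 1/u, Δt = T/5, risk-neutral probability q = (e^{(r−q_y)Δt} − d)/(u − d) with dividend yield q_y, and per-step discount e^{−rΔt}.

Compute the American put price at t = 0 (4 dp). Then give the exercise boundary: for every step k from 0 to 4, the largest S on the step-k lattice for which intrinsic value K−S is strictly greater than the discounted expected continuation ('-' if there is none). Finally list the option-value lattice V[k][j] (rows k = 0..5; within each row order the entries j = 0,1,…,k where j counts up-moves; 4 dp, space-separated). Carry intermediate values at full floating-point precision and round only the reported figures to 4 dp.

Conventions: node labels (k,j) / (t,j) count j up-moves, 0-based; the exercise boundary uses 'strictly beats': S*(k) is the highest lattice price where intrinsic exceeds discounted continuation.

price = 10.8872
boundary = - - - 42.9587 49.2369
tree:
10.8872
15.3159 5.8497
20.6792 9.2290 1.9899
26.5413 14.0515 3.7264 0.0000
32.0190 20.2631 6.9781 0.0000 0.0000
36.7982 26.5413 13.0674 0.0000 0.0000 0.0000

params: Δt=0.10700 u=1.14615 d=0.87249 q=0.46439 e^(-rΔt)=0.99701
t_5 payoffs: 36.7982 26.5413 13.0674 0.0000 0.0000 0.0000
t_4: node(4,0) S=37.4810 payoff=32.0190 vs cont=31.9392 → 32.0190 [stop]  node(4,1) S=49.2369 payoff=20.2631 vs cont=20.2235 → 20.2631 [stop]  node(4,2) S=64.6800 payoff=4.8200 vs cont=6.9781 → 6.9781 [wait]  node(4,3) S=84.9668 payoff=0.0000 vs cont=0.0000 → 0.0000 [wait]  node(4,4) S=111.6165 payoff=0.0000 vs cont=0.0000 → 0.0000 [wait]  ⇒ S*(4)=49.2369
t_3: node(3,0) S=42.9587 payoff=26.5413 vs cont=26.4802 → 26.5413 [stop]  node(3,1) S=56.4326 payoff=13.0674 vs cont=14.0515 → 14.0515 [wait]  node(3,2) S=74.1327 payoff=0.0000 vs cont=3.7264 → 3.7264 [wait]  node(3,3) S=97.3843 payoff=0.0000 vs cont=0.0000 → 0.0000 [wait]  ⇒ S*(3)=42.9587
t_2: node(2,0) S=49.2369 payoff=20.2631 vs cont=20.6792 → 20.6792 [wait]  node(2,1) S=64.6800 payoff=4.8200 vs cont=9.2290 → 9.2290 [wait]  node(2,2) S=84.9668 payoff=0.0000 vs cont=1.9899 → 1.9899 [wait]  ⇒ S*(2)=-
t_1: node(1,0) S=56.4326 payoff=13.0674 vs cont=15.3159 → 15.3159 [wait]  node(1,1) S=74.1327 payoff=0.0000 vs cont=5.8497 → 5.8497 [wait]  ⇒ S*(1)=-
t_0: node(0,0) S=64.6800 payoff=4.8200 vs cont=10.8872 → 10.8872 [wait]  ⇒ S*(0)=-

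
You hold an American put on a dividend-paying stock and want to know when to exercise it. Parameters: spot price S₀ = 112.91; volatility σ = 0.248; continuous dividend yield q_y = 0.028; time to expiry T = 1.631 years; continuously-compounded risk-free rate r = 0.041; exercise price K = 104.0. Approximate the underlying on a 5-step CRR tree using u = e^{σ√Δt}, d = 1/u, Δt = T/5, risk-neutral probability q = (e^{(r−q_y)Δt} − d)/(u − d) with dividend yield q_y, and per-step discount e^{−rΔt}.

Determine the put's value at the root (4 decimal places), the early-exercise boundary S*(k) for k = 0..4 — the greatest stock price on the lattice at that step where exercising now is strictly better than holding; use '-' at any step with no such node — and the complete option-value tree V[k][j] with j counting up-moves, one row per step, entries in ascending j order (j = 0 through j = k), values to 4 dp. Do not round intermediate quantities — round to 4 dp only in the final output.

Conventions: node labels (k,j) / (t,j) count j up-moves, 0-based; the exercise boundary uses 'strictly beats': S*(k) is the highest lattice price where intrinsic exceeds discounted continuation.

Δt=0.32620, u=1.15216, d=0.86793, q=0.47960, disc=e^(-rΔt)=0.98671
k=5 terminal: V=max(K-S,0) → 48.3891 30.1775 6.0019 0.0000 0.0000 0.0000
k=4: j=0 S=64.0729 intr=39.9271 cont=39.1280 V=39.9271[EX]; j=1 S=85.0557 intr=18.9443 cont=18.3360 V=18.9443[EX]; j=2 S=112.9100 intr=0.0000 cont=3.0819 V=3.0819[hold]; j=3 S=149.8862 intr=0.0000 cont=0.0000 V=0.0000[hold]; j=4 S=198.9714 intr=0.0000 cont=0.0000 V=0.0000[hold]  S*(4)=85.0557
k=3: j=0 S=73.8225 intr=30.1775 cont=29.4670 V=30.1775[EX]; j=1 S=97.9981 intr=6.0019 cont=11.1861 V=11.1861[hold]; j=2 S=130.0909 intr=0.0000 cont=1.5825 V=1.5825[hold]; j=3 S=172.6935 intr=0.0000 cont=0.0000 V=0.0000[hold]  S*(3)=73.8225
k=2: j=0 S=85.0557 intr=18.9443 cont=20.7893 V=20.7893[hold]; j=1 S=112.9100 intr=0.0000 cont=6.4928 V=6.4928[hold]; j=2 S=149.8862 intr=0.0000 cont=0.8126 V=0.8126[hold]  S*(2)=-
k=1: j=0 S=97.9981 intr=6.0019 cont=13.7476 V=13.7476[hold]; j=1 S=130.0909 intr=0.0000 cont=3.7185 V=3.7185[hold]  S*(1)=-
k=0: j=0 S=112.9100 intr=0.0000 cont=8.8189 V=8.8189[hold]  S*(0)=-

price = 8.8189
boundary = - - - 73.8225 85.0557
tree:
8.8189
13.7476 3.7185
20.7893 6.4928 0.8126
30.1775 11.1861 1.5825 0.0000
39.9271 18.9443 3.0819 0.0000 0.0000
48.3891 30.1775 6.0019 0.0000 0.0000 0.0000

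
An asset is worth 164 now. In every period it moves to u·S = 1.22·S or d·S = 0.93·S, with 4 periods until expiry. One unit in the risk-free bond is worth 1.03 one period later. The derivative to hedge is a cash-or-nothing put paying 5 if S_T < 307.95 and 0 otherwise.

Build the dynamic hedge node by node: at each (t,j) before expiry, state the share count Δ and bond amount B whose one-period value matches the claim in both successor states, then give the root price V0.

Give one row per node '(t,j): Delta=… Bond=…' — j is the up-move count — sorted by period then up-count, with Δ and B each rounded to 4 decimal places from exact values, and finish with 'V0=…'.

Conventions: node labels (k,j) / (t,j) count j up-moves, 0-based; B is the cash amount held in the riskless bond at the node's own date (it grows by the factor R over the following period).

Risk-neutral probability p* = (R−d)/(u−d) = (1.03−0.93)/(1.22−0.93) = 0.3448.
At maturity the claim pays: V(4,0)=5.0000, V(4,1)=5.0000, V(4,2)=5.0000, V(4,3)=5.0000, V(4,4)=0.0000
(3,0): S=131.9145. Δ = (V_up−V_dn)/(S_up−S_dn) = (5.0000−5.0000)/(160.9357−122.6805) = 0.0000. V = [p*·5.0000 + (1−p*)·5.0000]/1.03 = 4.8544. B = V − Δ·S = 4.8544.
(3,1): S=173.0492. Δ = (V_up−V_dn)/(S_up−S_dn) = (5.0000−5.0000)/(211.1200−160.9357) = 0.0000. V = [p*·5.0000 + (1−p*)·5.0000]/1.03 = 4.8544. B = V − Δ·S = 4.8544.
(3,2): S=227.0108. Δ = (V_up−V_dn)/(S_up−S_dn) = (5.0000−5.0000)/(276.9531−211.1200) = 0.0000. V = [p*·5.0000 + (1−p*)·5.0000]/1.03 = 4.8544. B = V − Δ·S = 4.8544.
(3,3): S=297.7991. Δ = (V_up−V_dn)/(S_up−S_dn) = (0.0000−5.0000)/(363.3149−276.9531) = -0.0579. V = [p*·0.0000 + (1−p*)·5.0000]/1.03 = 3.1804. B = V − Δ·S = 20.4218.
(2,0): S=141.8436. Δ = (V_up−V_dn)/(S_up−S_dn) = (4.8544−4.8544)/(173.0492−131.9145) = 0.0000. V = [p*·4.8544 + (1−p*)·4.8544]/1.03 = 4.7130. B = V − Δ·S = 4.7130.
(2,1): S=186.0744. Δ = (V_up−V_dn)/(S_up−S_dn) = (4.8544−4.8544)/(227.0108−173.0492) = 0.0000. V = [p*·4.8544 + (1−p*)·4.8544]/1.03 = 4.7130. B = V − Δ·S = 4.7130.
(2,2): S=244.0976. Δ = (V_up−V_dn)/(S_up−S_dn) = (3.1804−4.8544)/(297.7991−227.0108) = -0.0236. V = [p*·3.1804 + (1−p*)·4.8544]/1.03 = 4.1526. B = V − Δ·S = 9.9247.
(1,0): S=152.5200. Δ = (V_up−V_dn)/(S_up−S_dn) = (4.7130−4.7130)/(186.0744−141.8436) = 0.0000. V = [p*·4.7130 + (1−p*)·4.7130]/1.03 = 4.5757. B = V − Δ·S = 4.5757.
(1,1): S=200.0800. Δ = (V_up−V_dn)/(S_up−S_dn) = (4.1526−4.7130)/(244.0976−186.0744) = -0.0097. V = [p*·4.1526 + (1−p*)·4.7130]/1.03 = 4.3881. B = V − Δ·S = 6.3205.
(0,0): S=164.0000. Δ = (V_up−V_dn)/(S_up−S_dn) = (4.3881−4.5757)/(200.0800−152.5200) = -0.0039. V = [p*·4.3881 + (1−p*)·4.5757]/1.03 = 4.3796. B = V − Δ·S = 5.0266.
As a check, the time-0 holding Δ(0,0)·S0 + B(0,0) comes to 4.3796 — exactly V0.

(0,0): Delta=-0.0039 Bond=5.0266
(1,0): Delta=0.0000 Bond=4.5757
(1,1): Delta=-0.0097 Bond=6.3205
(2,0): Delta=0.0000 Bond=4.7130
(2,1): Delta=0.0000 Bond=4.7130
(2,2): Delta=-0.0236 Bond=9.9247
(3,0): Delta=0.0000 Bond=4.8544
(3,1): Delta=0.0000 Bond=4.8544
(3,2): Delta=0.0000 Bond=4.8544
(3,3): Delta=-0.0579 Bond=20.4218
V0=4.3796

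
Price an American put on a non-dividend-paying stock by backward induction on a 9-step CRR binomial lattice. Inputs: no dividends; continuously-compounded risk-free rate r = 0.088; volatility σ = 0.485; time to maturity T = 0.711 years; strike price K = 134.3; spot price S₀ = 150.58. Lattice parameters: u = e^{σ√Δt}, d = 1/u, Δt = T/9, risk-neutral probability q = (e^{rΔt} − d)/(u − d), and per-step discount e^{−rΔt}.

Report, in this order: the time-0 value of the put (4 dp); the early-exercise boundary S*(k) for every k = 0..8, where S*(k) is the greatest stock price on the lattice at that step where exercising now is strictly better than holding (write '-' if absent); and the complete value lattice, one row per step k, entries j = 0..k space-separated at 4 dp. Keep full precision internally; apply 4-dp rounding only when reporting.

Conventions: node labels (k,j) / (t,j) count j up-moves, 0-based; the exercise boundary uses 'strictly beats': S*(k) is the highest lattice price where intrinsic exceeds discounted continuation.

price = 12.7503
boundary = - - - - 87.2886 76.1649 87.2886 100.0368 114.6469
tree:
12.7503
18.4971 6.9853
26.1007 10.8925 3.0419
35.6716 16.5685 5.1744 0.8786
47.0114 24.4451 8.6540 1.6475 0.0955
58.1351 34.7207 14.1604 3.0796 0.1892 0.0000
67.8412 47.0114 22.4967 5.7362 0.3747 0.0000 0.0000
76.3104 58.1351 34.2632 10.6418 0.7419 0.0000 0.0000 0.0000
83.7003 67.8412 47.0114 19.6531 1.4691 0.0000 0.0000 0.0000 0.0000
90.1485 76.3104 58.1351 34.2632 2.9092 0.0000 0.0000 0.0000 0.0000 0.0000

Δt=0.07900, u=1.14605, d=0.87256, q=0.49148, disc=e^(-rΔt)=0.99307
k=9 terminal: V=max(K-S,0) → 90.1485 76.3104 58.1351 34.2632 2.9092 0.0000 0.0000 0.0000 0.0000 0.0000
k=8: j=0 S=50.5997 intr=83.7003 cont=82.7699 V=83.7003[EX]; j=1 S=66.4588 intr=67.8412 cont=66.9108 V=67.8412[EX]; j=2 S=87.2886 intr=47.0114 cont=46.0810 V=47.0114[EX]; j=3 S=114.6469 intr=19.6531 cont=18.7227 V=19.6531[EX]; j=4 S=150.5800 intr=0.0000 cont=1.4691 V=1.4691[hold]; j=5 S=197.7754 intr=0.0000 cont=0.0000 V=0.0000[hold]; j=6 S=259.7629 intr=0.0000 cont=0.0000 V=0.0000[hold]; j=7 S=341.1787 intr=0.0000 cont=0.0000 V=0.0000[hold]; j=8 S=448.1122 intr=0.0000 cont=0.0000 V=0.0000[hold]  S*(8)=114.6469
k=7: j=0 S=57.9896 intr=76.3104 cont=75.3800 V=76.3104[EX]; j=1 S=76.1649 intr=58.1351 cont=57.2046 V=58.1351[EX]; j=2 S=100.0368 intr=34.2632 cont=33.3327 V=34.2632[EX]; j=3 S=131.3908 intr=2.9092 cont=10.6418 V=10.6418[hold]; j=4 S=172.5718 intr=0.0000 cont=0.7419 V=0.7419[hold]; j=5 S=226.6599 intr=0.0000 cont=0.0000 V=0.0000[hold]; j=6 S=297.7004 intr=0.0000 cont=0.0000 V=0.0000[hold]; j=7 S=391.0068 intr=0.0000 cont=0.0000 V=0.0000[hold]  S*(7)=100.0368
k=6: j=0 S=66.4588 intr=67.8412 cont=66.9108 V=67.8412[EX]; j=1 S=87.2886 intr=47.0114 cont=46.0810 V=47.0114[EX]; j=2 S=114.6469 intr=19.6531 cont=22.4967 V=22.4967[hold]; j=3 S=150.5800 intr=0.0000 cont=5.7362 V=5.7362[hold]; j=4 S=197.7754 intr=0.0000 cont=0.3747 V=0.3747[hold]; j=5 S=259.7629 intr=0.0000 cont=0.0000 V=0.0000[hold]; j=6 S=341.1787 intr=0.0000 cont=0.0000 V=0.0000[hold]  S*(6)=87.2886
k=5: j=0 S=76.1649 intr=58.1351 cont=57.2046 V=58.1351[EX]; j=1 S=100.0368 intr=34.2632 cont=34.7207 V=34.7207[hold]; j=2 S=131.3908 intr=2.9092 cont=14.1604 V=14.1604[hold]; j=3 S=172.5718 intr=0.0000 cont=3.0796 V=3.0796[hold]; j=4 S=226.6599 intr=0.0000 cont=0.1892 V=0.1892[hold]; j=5 S=297.7004 intr=0.0000 cont=0.0000 V=0.0000[hold]  S*(5)=76.1649
k=4: j=0 S=87.2886 intr=47.0114 cont=46.3043 V=47.0114[EX]; j=1 S=114.6469 intr=19.6531 cont=24.4451 V=24.4451[hold]; j=2 S=150.5800 intr=0.0000 cont=8.6540 V=8.6540[hold]; j=3 S=197.7754 intr=0.0000 cont=1.6475 V=1.6475[hold]; j=4 S=259.7629 intr=0.0000 cont=0.0955 V=0.0955[hold]  S*(4)=87.2886
k=3: j=0 S=100.0368 intr=34.2632 cont=35.6716 V=35.6716[hold]; j=1 S=131.3908 intr=2.9092 cont=16.5685 V=16.5685[hold]; j=2 S=172.5718 intr=0.0000 cont=5.1744 V=5.1744[hold]; j=3 S=226.6599 intr=0.0000 cont=0.8786 V=0.8786[hold]  S*(3)=-
k=2: j=0 S=114.6469 intr=19.6531 cont=26.1007 V=26.1007[hold]; j=1 S=150.5800 intr=0.0000 cont=10.8925 V=10.8925[hold]; j=2 S=197.7754 intr=0.0000 cont=3.0419 V=3.0419[hold]  S*(2)=-
k=1: j=0 S=131.3908 intr=2.9092 cont=18.4971 V=18.4971[hold]; j=1 S=172.5718 intr=0.0000 cont=6.9853 V=6.9853[hold]  S*(1)=-
k=0: j=0 S=150.5800 intr=0.0000 cont=12.7503 V=12.7503[hold]  S*(0)=-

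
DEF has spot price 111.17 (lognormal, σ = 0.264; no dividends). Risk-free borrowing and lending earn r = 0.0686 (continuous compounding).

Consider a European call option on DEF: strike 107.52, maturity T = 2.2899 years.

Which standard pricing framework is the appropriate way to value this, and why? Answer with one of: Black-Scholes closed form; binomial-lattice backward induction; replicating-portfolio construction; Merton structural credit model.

Key observation: the strike-107.52 call on DEF is European-exercise on a continuously-modelled lognormal underlying, so its value is a single closed-form evaluation.

framework: Black-Scholes closed form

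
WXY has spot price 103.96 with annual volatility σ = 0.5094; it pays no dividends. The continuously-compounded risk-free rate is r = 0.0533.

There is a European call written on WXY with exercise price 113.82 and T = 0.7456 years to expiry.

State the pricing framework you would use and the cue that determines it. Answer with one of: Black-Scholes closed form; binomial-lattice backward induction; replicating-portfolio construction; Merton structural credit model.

Key observation: the instrument is a plain European call (strike 113.82) on a lognormal asset; the exact continuous-time formula applies directly.

framework: Black-Scholes closed form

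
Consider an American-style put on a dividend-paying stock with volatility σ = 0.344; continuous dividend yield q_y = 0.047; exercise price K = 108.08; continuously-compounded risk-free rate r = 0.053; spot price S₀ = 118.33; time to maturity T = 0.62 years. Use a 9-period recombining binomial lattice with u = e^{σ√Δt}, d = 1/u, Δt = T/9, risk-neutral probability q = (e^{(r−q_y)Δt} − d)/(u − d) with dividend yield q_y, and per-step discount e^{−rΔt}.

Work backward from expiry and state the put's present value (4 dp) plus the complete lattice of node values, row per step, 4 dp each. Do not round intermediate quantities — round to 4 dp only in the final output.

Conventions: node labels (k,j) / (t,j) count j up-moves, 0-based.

price = 7.1343
tree:
7.1343
10.3082 3.7465
14.4960 5.8451 1.4992
19.7531 8.9051 2.5711 0.3481
25.9562 13.1764 4.3407 0.6715 0.0000
32.7383 18.7989 7.1793 1.2954 0.0000 0.0000
39.2427 25.6192 11.5455 2.4989 0.0000 0.0000 0.0000
45.1856 32.7383 17.8275 4.8206 0.0000 0.0000 0.0000 0.0000
50.6154 39.2427 25.6192 9.2995 0.0000 0.0000 0.0000 0.0000 0.0000
55.5765 45.1856 32.7383 17.8275 0.0000 0.0000 0.0000 0.0000 0.0000 0.0000

params: Δt=0.06889 u=1.09449 d=0.91367 q=0.47973 e^(-rΔt)=0.99636
t_9 payoffs: 55.5765 45.1856 32.7383 17.8275 0.0000 0.0000 0.0000 0.0000 0.0000 0.0000
k=8: node(8,0) S=57.4646 payoff=50.6154 vs cont=50.4073 → 50.6154 [stop]  node(8,1) S=68.8373 payoff=39.2427 vs cont=39.0713 → 39.2427 [stop]  node(8,2) S=82.4608 payoff=25.6192 vs cont=25.4919 → 25.6192 [stop]  node(8,3) S=98.7805 payoff=9.2995 vs cont=9.2413 → 9.2995 [stop]  node(8,4) S=118.3300 payoff=0.0000 vs cont=0.0000 → 0.0000 [wait]  node(8,5) S=141.7485 payoff=0.0000 vs cont=0.0000 → 0.0000 [wait]  node(8,6) S=169.8018 payoff=0.0000 vs cont=0.0000 → 0.0000 [wait]  node(8,7) S=203.4070 payoff=0.0000 vs cont=0.0000 → 0.0000 [wait]  node(8,8) S=243.6630 payoff=0.0000 vs cont=0.0000 → 0.0000 [wait]
k=7: node(7,0) S=62.8944 payoff=45.1856 vs cont=44.9950 → 45.1856 [stop]  node(7,1) S=75.3417 payoff=32.7383 vs cont=32.5879 → 32.7383 [stop]  node(7,2) S=90.2525 payoff=17.8275 vs cont=17.7253 → 17.8275 [stop]  node(7,3) S=108.1143 payoff=0.0000 vs cont=4.8206 → 4.8206 [wait]  node(7,4) S=129.5110 payoff=0.0000 vs cont=0.0000 → 0.0000 [wait]  node(7,5) S=155.1424 payoff=0.0000 vs cont=0.0000 → 0.0000 [wait]  node(7,6) S=185.8464 payoff=0.0000 vs cont=0.0000 → 0.0000 [wait]  node(7,7) S=222.6270 payoff=0.0000 vs cont=0.0000 → 0.0000 [wait]
k=6: node(6,0) S=68.8373 payoff=39.2427 vs cont=39.0713 → 39.2427 [stop]  node(6,1) S=82.4608 payoff=25.6192 vs cont=25.4919 → 25.6192 [stop]  node(6,2) S=98.7805 payoff=9.2995 vs cont=11.5455 → 11.5455 [wait]  node(6,3) S=118.3300 payoff=0.0000 vs cont=2.4989 → 2.4989 [wait]  node(6,4) S=141.7485 payoff=0.0000 vs cont=0.0000 → 0.0000 [wait]  node(6,5) S=169.8018 payoff=0.0000 vs cont=0.0000 → 0.0000 [wait]  node(6,6) S=203.4070 payoff=0.0000 vs cont=0.0000 → 0.0000 [wait]
k=5: node(5,0) S=75.3417 payoff=32.7383 vs cont=32.5879 → 32.7383 [stop]  node(5,1) S=90.2525 payoff=17.8275 vs cont=18.7989 → 18.7989 [wait]  node(5,2) S=108.1143 payoff=0.0000 vs cont=7.1793 → 7.1793 [wait]  node(5,3) S=129.5110 payoff=0.0000 vs cont=1.2954 → 1.2954 [wait]  node(5,4) S=155.1424 payoff=0.0000 vs cont=0.0000 → 0.0000 [wait]  node(5,5) S=185.8464 payoff=0.0000 vs cont=0.0000 → 0.0000 [wait]
k=4: node(4,0) S=82.4608 payoff=25.6192 vs cont=25.9562 → 25.9562 [wait]  node(4,1) S=98.7805 payoff=9.2995 vs cont=13.1764 → 13.1764 [wait]  node(4,2) S=118.3300 payoff=0.0000 vs cont=4.3407 → 4.3407 [wait]  node(4,3) S=141.7485 payoff=0.0000 vs cont=0.6715 → 0.6715 [wait]  node(4,4) S=169.8018 payoff=0.0000 vs cont=0.0000 → 0.0000 [wait]
k=3: node(3,0) S=90.2525 payoff=17.8275 vs cont=19.7531 → 19.7531 [wait]  node(3,1) S=108.1143 payoff=0.0000 vs cont=8.9051 → 8.9051 [wait]  node(3,2) S=129.5110 payoff=0.0000 vs cont=2.5711 → 2.5711 [wait]  node(3,3) S=155.1424 payoff=0.0000 vs cont=0.3481 → 0.3481 [wait]
k=2: node(2,0) S=98.7805 payoff=9.2995 vs cont=14.4960 → 14.4960 [wait]  node(2,1) S=118.3300 payoff=0.0000 vs cont=5.8451 → 5.8451 [wait]  node(2,2) S=141.7485 payoff=0.0000 vs cont=1.4992 → 1.4992 [wait]
k=1: node(1,0) S=108.1143 payoff=0.0000 vs cont=10.3082 → 10.3082 [wait]  node(1,1) S=129.5110 payoff=0.0000 vs cont=3.7465 → 3.7465 [wait]
k=0: node(0,0) S=118.3300 payoff=0.0000 vs cont=7.1343 → 7.1343 [wait]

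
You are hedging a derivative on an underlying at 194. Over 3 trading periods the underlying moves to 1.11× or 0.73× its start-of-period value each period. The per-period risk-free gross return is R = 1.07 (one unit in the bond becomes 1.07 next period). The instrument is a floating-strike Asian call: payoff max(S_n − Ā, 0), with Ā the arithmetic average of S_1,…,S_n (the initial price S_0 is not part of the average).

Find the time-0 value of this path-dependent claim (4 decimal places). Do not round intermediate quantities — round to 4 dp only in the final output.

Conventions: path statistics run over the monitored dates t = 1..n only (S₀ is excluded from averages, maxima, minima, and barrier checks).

Set p* = 0.8947 (from d < R < u); the path-dependent value is the discounted p*-expectation over all price paths.
Enumerate all 2^3 = 8 price paths (U = up ×1.11, D = down ×0.73); each path with k up-moves has probability p*^k·(1−p*)^(3−k).
DDD: Ā=106.8240, payoff=0.0000, prob=0.001166
UDD: Ā=162.4310, payoff=0.0000, prob=0.009914
DUD: Ā=137.8576, payoff=0.0000, prob=0.009914
UUD: Ā=209.6191, payoff=0.0000, prob=0.084269
DDU: Ā=119.9191, payoff=0.0000, prob=0.009914
UDU: Ā=182.3427, payoff=0.0000, prob=0.084269
DUU: Ā=157.7694, payoff=16.7206, prob=0.084269
UUU: Ā=239.8959, payoff=25.4245, prob=0.716285
Price = Σ prob·payoff / R^3 = 19.620201 / 1.225043 = 16.0159

price = 16.0159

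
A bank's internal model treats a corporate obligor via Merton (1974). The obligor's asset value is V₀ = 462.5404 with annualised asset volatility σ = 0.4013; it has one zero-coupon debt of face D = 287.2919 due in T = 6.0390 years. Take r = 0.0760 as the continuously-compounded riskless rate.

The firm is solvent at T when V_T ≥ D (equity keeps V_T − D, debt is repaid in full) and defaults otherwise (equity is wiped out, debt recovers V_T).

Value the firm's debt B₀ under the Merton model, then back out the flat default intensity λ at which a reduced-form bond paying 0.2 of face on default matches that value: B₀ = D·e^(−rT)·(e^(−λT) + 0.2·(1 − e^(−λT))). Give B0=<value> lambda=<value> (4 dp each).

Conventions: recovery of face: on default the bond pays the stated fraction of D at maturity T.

With assets at 462.5404 and a single debt payment of 287.2919 at 6.0390 years:
d₁ = [ln(V₀/D) + (r + σ²/2)T] / (σ√T)
   = [ln(462.5404/287.2919) + (0.0760 + 0.5·0.4013²)·6.0390] / (0.4013·√6.0390)
   = [0.476235 + 0.945229] / 0.986170 = 1.441399
d₂ = d₁ − σ√T = 1.441399 − 0.986170 = 0.455230
N(d₁) = 0.925264,  N(d₂) = 0.675528,  e^(−rT) = 0.631938
E₀ = V₀·N(d₁) − D·e^(−rT)·N(d₂)
   = 462.5404·0.925264 − 287.2919·0.631938·0.675528 = 305.329452
B₀ = V₀ − E₀ = 462.5404 − 305.329452 = 157.210948
e^(−λT) = (B₀·e^(rT)/D − 0.2)/(1 − 0.2) = (157.2109·1.582434/287.2919 − 0.2)/0.8 = 0.83241753
λ = −ln(0.83241753)/6.0390 = 0.030373

B0=157.2109 lambda=0.0304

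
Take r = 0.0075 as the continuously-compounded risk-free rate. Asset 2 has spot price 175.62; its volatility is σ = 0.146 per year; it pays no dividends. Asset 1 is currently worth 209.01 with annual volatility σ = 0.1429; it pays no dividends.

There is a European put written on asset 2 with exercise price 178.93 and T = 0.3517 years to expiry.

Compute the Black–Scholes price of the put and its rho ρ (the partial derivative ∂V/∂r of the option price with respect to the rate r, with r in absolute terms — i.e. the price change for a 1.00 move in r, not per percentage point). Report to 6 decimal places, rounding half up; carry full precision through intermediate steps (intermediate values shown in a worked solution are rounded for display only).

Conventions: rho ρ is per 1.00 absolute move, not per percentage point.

σ√T = 0.146·√0.3517 = 0.086584
d₁ = (ln(S/K) + (r+σ²/2)T) / (σ√T) = (ln(175.62/178.93) + (0.0075+0.146²/2)·0.3517) / 0.086584 = (-0.018672 + 0.006386) / 0.086584 = -0.141896
d₂ = d₁ − σ√T = -0.141896 − 0.086584 = -0.228480
e^{−rT} = 0.997366
N(−d₁) = 0.556419,  N(−d₂) = 0.590363
Put price V = K·e^{−rT}·N(−d₂) − S·N(−d₁) = 105.355456 − 97.718265 = 7.637192
ρ = −K·T·e^{−rT}·N(−d₂) = -37.053514

price = 7.637192
ρ = -37.053514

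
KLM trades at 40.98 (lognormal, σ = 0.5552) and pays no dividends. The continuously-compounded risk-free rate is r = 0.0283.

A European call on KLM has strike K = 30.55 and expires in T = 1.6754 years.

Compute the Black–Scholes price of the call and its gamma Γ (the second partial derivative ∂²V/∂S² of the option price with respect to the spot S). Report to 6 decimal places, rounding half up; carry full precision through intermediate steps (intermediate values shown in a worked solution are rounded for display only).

σ√T = 0.5552·√1.6754 = 0.718636
d₁ = (ln(S/K) + (r+σ²/2)T) / (σ√T) = (ln(40.98/30.55) + (0.0283+0.5552²/2)·1.6754) / 0.718636 = (0.293719 + 0.305632) / 0.718636 = 0.834014
d₂ = d₁ − σ√T = 0.834014 − 0.718636 = 0.115378
e^{−rT} = 0.953693
N(d₁) = 0.797863,  N(d₂) = 0.545927
Call price V = S·N(d₁) − K·e^{−rT}·N(d₂) = 32.696439 − 15.905760 = 16.790680
φ(d₁) = (1/√(2π))·e^{−d₁²/2} = 0.281752
Γ = φ(d₁) / (S·σ·√T) = 0.009567

price = 16.790680
Γ = 0.009567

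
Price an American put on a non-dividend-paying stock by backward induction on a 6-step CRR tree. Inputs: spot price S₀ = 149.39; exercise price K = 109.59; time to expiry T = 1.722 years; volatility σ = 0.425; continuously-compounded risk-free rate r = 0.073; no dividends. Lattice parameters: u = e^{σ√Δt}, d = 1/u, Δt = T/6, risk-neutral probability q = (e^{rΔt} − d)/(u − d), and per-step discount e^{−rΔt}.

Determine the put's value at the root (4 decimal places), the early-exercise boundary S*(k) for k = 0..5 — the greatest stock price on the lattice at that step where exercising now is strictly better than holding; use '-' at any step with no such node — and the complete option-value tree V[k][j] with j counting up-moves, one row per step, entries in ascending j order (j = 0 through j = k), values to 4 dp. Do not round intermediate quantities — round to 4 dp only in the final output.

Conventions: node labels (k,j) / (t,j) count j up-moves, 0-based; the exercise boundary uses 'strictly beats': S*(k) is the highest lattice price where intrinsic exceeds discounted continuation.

price = 9.3147
boundary = - - - - 60.0892 75.4532
tree:
9.3147
14.8798 3.9120
23.1125 6.9348 0.9277
34.6354 12.0912 1.8555 0.0000
49.5008 20.6255 3.7110 0.0000 0.0000
61.7364 34.1368 7.4221 0.0000 0.0000 0.0000
71.4805 49.5008 14.8444 0.0000 0.0000 0.0000 0.0000

Δt=0.28700, u=1.25569, d=0.79638, q=0.48942, disc=e^(-rΔt)=0.97927
k=6 terminal: V=max(K-S,0) → 71.4805 49.5008 14.8444 0.0000 0.0000 0.0000 0.0000
k=5: j=0 S=47.8536 intr=61.7364 cont=59.4642 V=61.7364[EX]; j=1 S=75.4532 intr=34.1368 cont=31.8647 V=34.1368[EX]; j=2 S=118.9708 intr=0.0000 cont=7.4221 V=7.4221[hold]; j=3 S=187.5870 intr=0.0000 cont=0.0000 V=0.0000[hold]; j=4 S=295.7777 intr=0.0000 cont=0.0000 V=0.0000[hold]; j=5 S=466.3673 intr=0.0000 cont=0.0000 V=0.0000[hold]  S*(5)=75.4532
k=4: j=0 S=60.0892 intr=49.5008 cont=47.2287 V=49.5008[EX]; j=1 S=94.7456 intr=14.8444 cont=20.6255 V=20.6255[hold]; j=2 S=149.3900 intr=0.0000 cont=3.7110 V=3.7110[hold]; j=3 S=235.5506 intr=0.0000 cont=0.0000 V=0.0000[hold]; j=4 S=371.4041 intr=0.0000 cont=0.0000 V=0.0000[hold]  S*(4)=60.0892
k=3: j=0 S=75.4532 intr=34.1368 cont=34.6354 V=34.6354[hold]; j=1 S=118.9708 intr=0.0000 cont=12.0912 V=12.0912[hold]; j=2 S=187.5870 intr=0.0000 cont=1.8555 V=1.8555[hold]; j=3 S=295.7777 intr=0.0000 cont=0.0000 V=0.0000[hold]  S*(3)=-
k=2: j=0 S=94.7456 intr=14.8444 cont=23.1125 V=23.1125[hold]; j=1 S=149.3900 intr=0.0000 cont=6.9348 V=6.9348[hold]; j=2 S=235.5506 intr=0.0000 cont=0.9277 V=0.9277[hold]  S*(2)=-
k=1: j=0 S=118.9708 intr=0.0000 cont=14.8798 V=14.8798[hold]; j=1 S=187.5870 intr=0.0000 cont=3.9120 V=3.9120[hold]  S*(1)=-
k=0: j=0 S=149.3900 intr=0.0000 cont=9.3147 V=9.3147[hold]  S*(0)=-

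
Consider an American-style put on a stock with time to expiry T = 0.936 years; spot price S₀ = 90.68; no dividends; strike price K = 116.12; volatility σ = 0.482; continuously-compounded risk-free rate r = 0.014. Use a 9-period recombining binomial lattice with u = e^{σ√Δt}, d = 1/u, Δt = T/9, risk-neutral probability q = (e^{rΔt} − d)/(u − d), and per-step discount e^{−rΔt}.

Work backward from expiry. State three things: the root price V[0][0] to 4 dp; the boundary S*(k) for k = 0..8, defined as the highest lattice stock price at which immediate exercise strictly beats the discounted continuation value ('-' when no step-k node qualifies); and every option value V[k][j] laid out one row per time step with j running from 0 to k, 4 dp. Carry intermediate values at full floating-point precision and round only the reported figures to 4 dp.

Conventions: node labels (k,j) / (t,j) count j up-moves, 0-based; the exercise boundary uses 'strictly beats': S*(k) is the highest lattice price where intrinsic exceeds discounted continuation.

price = 33.7271
boundary = - - - 56.8841 48.6950 56.8841 66.4504 77.6255 90.6800
tree:
33.7271
41.8605 24.5081
50.5253 32.0577 15.9295
59.2359 40.6970 22.2534 8.7293
67.4250 49.9801 30.1817 13.2336 3.5926
74.4353 59.2359 39.5251 19.5644 6.0169 0.8245
80.4363 67.4250 49.6696 28.0187 9.9332 1.5459 0.0000
85.5734 74.4353 59.2359 38.4945 16.0964 2.8986 0.0000 0.0000
89.9709 80.4363 67.4250 49.6696 25.4400 5.4348 0.0000 0.0000 0.0000
93.7354 85.5734 74.4353 59.2359 38.4945 10.1901 0.0000 0.0000 0.0000 0.0000

Δt=0.10400, u=1.16817, d=0.85604, q=0.46589, disc=e^(-rΔt)=0.99855
k=9 terminal: V=max(K-S,0) → 93.7354 85.5734 74.4353 59.2359 38.4945 10.1901 0.0000 0.0000 0.0000 0.0000
k=8: j=0 S=26.1491 intr=89.9709 cont=89.8020 V=89.9709[EX]; j=1 S=35.6837 intr=80.4363 cont=80.2673 V=80.4363[EX]; j=2 S=48.6950 intr=67.4250 cont=67.2561 V=67.4250[EX]; j=3 S=66.4504 intr=49.6696 cont=49.5006 V=49.6696[EX]; j=4 S=90.6800 intr=25.4400 cont=25.2711 V=25.4400[EX]; j=5 S=123.7443 intr=0.0000 cont=5.4348 V=5.4348[hold]; j=6 S=168.8648 intr=0.0000 cont=0.0000 V=0.0000[hold]; j=7 S=230.4373 intr=0.0000 cont=0.0000 V=0.0000[hold]; j=8 S=314.4608 intr=0.0000 cont=0.0000 V=0.0000[hold]  S*(8)=90.6800
k=7: j=0 S=30.5466 intr=85.5734 cont=85.4044 V=85.5734[EX]; j=1 S=41.6847 intr=74.4353 cont=74.2663 V=74.4353[EX]; j=2 S=56.8841 intr=59.2359 cont=59.0670 V=59.2359[EX]; j=3 S=77.6255 intr=38.4945 cont=38.3255 V=38.4945[EX]; j=4 S=105.9299 intr=10.1901 cont=16.0964 V=16.0964[hold]; j=5 S=144.5547 intr=0.0000 cont=2.8986 V=2.8986[hold]; j=6 S=197.2631 intr=0.0000 cont=0.0000 V=0.0000[hold]; j=7 S=269.1905 intr=0.0000 cont=0.0000 V=0.0000[hold]  S*(7)=77.6255
k=6: j=0 S=35.6837 intr=80.4363 cont=80.2673 V=80.4363[EX]; j=1 S=48.6950 intr=67.4250 cont=67.2561 V=67.4250[EX]; j=2 S=66.4504 intr=49.6696 cont=49.5006 V=49.6696[EX]; j=3 S=90.6800 intr=25.4400 cont=28.0187 V=28.0187[hold]; j=4 S=123.7443 intr=0.0000 cont=9.9332 V=9.9332[hold]; j=5 S=168.8648 intr=0.0000 cont=1.5459 V=1.5459[hold]; j=6 S=230.4373 intr=0.0000 cont=0.0000 V=0.0000[hold]  S*(6)=66.4504
k=5: j=0 S=41.6847 intr=74.4353 cont=74.2663 V=74.4353[EX]; j=1 S=56.8841 intr=59.2359 cont=59.0670 V=59.2359[EX]; j=2 S=77.6255 intr=38.4945 cont=39.5251 V=39.5251[hold]; j=3 S=105.9299 intr=10.1901 cont=19.5644 V=19.5644[hold]; j=4 S=144.5547 intr=0.0000 cont=6.0169 V=6.0169[hold]; j=5 S=197.2631 intr=0.0000 cont=0.8245 V=0.8245[hold]  S*(5)=56.8841
k=4: j=0 S=48.6950 intr=67.4250 cont=67.2561 V=67.4250[EX]; j=1 S=66.4504 intr=49.6696 cont=49.9801 V=49.9801[hold]; j=2 S=90.6800 intr=25.4400 cont=30.1817 V=30.1817[hold]; j=3 S=123.7443 intr=0.0000 cont=13.2336 V=13.2336[hold]; j=4 S=168.8648 intr=0.0000 cont=3.5926 V=3.5926[hold]  S*(4)=48.6950
k=3: j=0 S=56.8841 intr=59.2359 cont=59.2114 V=59.2359[EX]; j=1 S=77.6255 intr=38.4945 cont=40.6970 V=40.6970[hold]; j=2 S=105.9299 intr=10.1901 cont=22.2534 V=22.2534[hold]; j=3 S=144.5547 intr=0.0000 cont=8.7293 V=8.7293[hold]  S*(3)=56.8841
k=2: j=0 S=66.4504 intr=49.6696 cont=50.5253 V=50.5253[hold]; j=1 S=90.6800 intr=25.4400 cont=32.0577 V=32.0577[hold]; j=2 S=123.7443 intr=0.0000 cont=15.9295 V=15.9295[hold]  S*(2)=-
k=1: j=0 S=77.6255 intr=38.4945 cont=41.8605 V=41.8605[hold]; j=1 S=105.9299 intr=10.1901 cont=24.5081 V=24.5081[hold]  S*(1)=-
k=0: j=0 S=90.6800 intr=25.4400 cont=33.7271 V=33.7271[hold]  S*(0)=-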